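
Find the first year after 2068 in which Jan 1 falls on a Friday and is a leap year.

Jan 1 advances by 2 weekdays after a leap year and by 1 after a common year.
2068: Jan 1 is Sunday (leap).
2069: Tuesday
2070: Wednesday
2071: Thursday
2072: Friday (leap)
2072 begins on a Friday and is a leap year.

2072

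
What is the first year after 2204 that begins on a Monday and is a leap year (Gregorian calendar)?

Jan 1 advances by 2 weekdays after a leap year and by 1 after a common year.
2204: Jan 1 is Sunday (leap).
2205: Tuesday
2206: Wednesday
2207: Thursday
2208: Friday (leap)
2209: Sunday
2210: Monday
2211: Tuesday
2212: Wednesday (leap)
2213: Friday
2214: Saturday
2215: Sunday
2216: Monday (leap)
2216 begins on a Monday and is a leap year.

2216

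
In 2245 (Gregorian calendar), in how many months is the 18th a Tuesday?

3

Check the 18th of each month of 2245: Jan 18: Sat, Feb 18: Tue, Mar 18: Tue, Apr 18: Fri, May 18: Sun, Jun 18: Wed, Jul 18: Fri, Aug 18: Mon, Sep 18: Thu, Oct 18: Sat, Nov 18: Tue, Dec 18: Thu.
Tuesday occurs in February, March, November — 3 months.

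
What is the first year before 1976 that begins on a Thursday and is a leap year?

Jan 1 advances by 2 weekdays after a leap year and by 1 after a common year.
1976: Jan 1 is Thursday (leap).
1975: Wednesday
1974: Tuesday
1973: Monday
1972: Saturday (leap)
1971: Friday
1970: Thursday
1969: Wednesday
1968: Monday (leap)
1967: Sunday
1966: Saturday
1965: Friday
1964: Wednesday (leap)
1963: Tuesday
1962: Monday
1961: Sunday
1960: Friday (leap)
1959: Thursday
1958: Wednesday
1957: Tuesday
1956: Sunday (leap)
1955: Saturday
1954: Friday
1953: Thursday
1952: Tuesday (leap)
1951: Monday
1950: Sunday
1949: Saturday
1948: Thursday (leap)
1948 begins on a Thursday and is a leap year.

1948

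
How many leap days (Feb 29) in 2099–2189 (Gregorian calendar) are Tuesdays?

3

Leap years in 2099–2189: 22 of them.
Feb 29 weekday advances by 5 (mod 7) from one leap year to the next four years later (or differs when a century non-leap intervenes).
Leap-day weekdays: 2104:Fri 2108:Wed 2112:Mon 2116:Sat 2120:Thu 2124:Tue✓ 2128:Sun 2132:Fri 2136:Wed 2140:Mon 2144:Sat 2148:Thu 2152:Tue✓ 2156:Sun 2160:Fri 2164:Wed 2168:Mon 2172:Sat 2176:Thu 2180:Tue✓ 2184:Sun 2188:Fri
Tuesday: 2124, 2152, 2180 → 3.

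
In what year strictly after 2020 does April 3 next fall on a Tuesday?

From one year to the next, a fixed date's weekday advances by 1, or by 2 when a Feb 29 lies between the two dates.
2020: April 3 is Friday.
2021: Saturday (+1)
2022: Sunday (+1)
2023: Monday (+1)
2024: Wednesday (+2)
2025: Thursday (+1)
2026: Friday (+1)
2027: Saturday (+1)
2028: Monday (+2)
2029: Tuesday (+1)
April 3 falls on a Tuesday in 2029.

2029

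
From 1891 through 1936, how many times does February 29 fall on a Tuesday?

Leap years in 1891–1936: 11 of them.
Feb 29 weekday advances by 5 (mod 7) from one leap year to the next four years later (or differs when a century non-leap intervenes).
Leap-day weekdays: 1892:Mon 1896:Sat 1904:Mon 1908:Sat 1912:Thu 1916:Tue✓ 1920:Sun 1924:Fri 1928:Wed 1932:Mon 1936:Sat
Tuesday: 1916 → 1.

1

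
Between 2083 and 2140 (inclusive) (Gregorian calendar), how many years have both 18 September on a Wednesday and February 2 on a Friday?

1

Check each year's weekday for 18 September and February 2:
  2083: Sat/Tue  2084: Mon/Wed  2085: Tue/Fri  2086: Wed/Sat  2087: Thu/Sun  2088: Sat/Mon  2089: Sun/Wed  2090: Mon/Thu  2091: Tue/Fri  2092: Thu/Sat  2093: Fri/Mon  2094: Sat/Tue  2095: Sun/Wed  2096: Tue/Thu  …(30 more)…  2127: Thu/Sun  2128: Sat/Mon  2129: Sun/Wed  2130: Mon/Thu  2131: Tue/Fri  2132: Thu/Sat  2133: Fri/Mon  2134: Sat/Tue  2135: Sun/Wed  2136: Tue/Thu  2137: Wed/Sat  2138: Thu/Sun  2139: Fri/Mon  2140: Sun/Tue
Both conditions hold in: 2120 — 1.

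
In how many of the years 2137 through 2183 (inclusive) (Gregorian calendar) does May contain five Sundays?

May has 31 days; it has five Sundays when Sunday falls among the first (month-length − 28) days — i.e. when May 1 is one of Sunday/Saturday/Friday.
May 1 by year: 2137:Wed 2138:Thu 2139:Fri✓ 2140:Sun✓ 2141:Mon 2142:Tue 2143:Wed 2144:Fri✓ 2145:Sat✓ 2146:Sun✓ 2147:Mon 2148:Wed 2149:Thu 2150:Fri✓ 2151:Sat✓ …(17 more)… 2169:Mon 2170:Tue 2171:Wed 2172:Fri✓ 2173:Sat✓ 2174:Sun✓ 2175:Mon 2176:Wed 2177:Thu 2178:Fri✓ 2179:Sat✓ 2180:Mon 2181:Tue 2182:Wed 2183:Thu
Years with five Sundays: 2139, 2140, 2144, 2145, 2146, 2150, 2151, 2156, 2157, 2161, 2162, 2163, 2167, 2168, 2172, 2173, 2174, 2178, 2179 → 19.

19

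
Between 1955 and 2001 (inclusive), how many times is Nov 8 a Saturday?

Track Nov 8's weekday year by year (advancing +1, or +2 across a Feb 29):
  1955: Tue  1956: Thu (+2)  1957: Fri (+1)  1958: Sat (+1) ✓  1959: Sun (+1)
  1960: Tue (+2)  1961: Wed (+1)  1962: Thu (+1)  1963: Fri (+1)  1964: Sun (+2)
  1965: Mon (+1)  1966: Tue (+1)  1967: Wed (+1)  1968: Fri (+2)  … (19 more years) …
  1988: Tue (+2)  1989: Wed (+1)  1990: Thu (+1)  1991: Fri (+1)  1992: Sun (+2)
  1993: Mon (+1)  1994: Tue (+1)  1995: Wed (+1)  1996: Fri (+2)  1997: Sat (+1) ✓
  1998: Sun (+1)  1999: Mon (+1)  2000: Wed (+2)  2001: Thu (+1)
Saturday years: 1958, 1969, 1975, 1980, 1986, 1997 — 6 in total.

6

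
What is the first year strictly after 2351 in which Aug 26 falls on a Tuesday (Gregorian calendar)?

2352

From one year to the next, a fixed date's weekday advances by 1, or by 2 when a Feb 29 lies between the two dates.
2351: August 26 is Sunday.
2352: Tuesday (+2)
Aug 26 falls on a Tuesday in 2352.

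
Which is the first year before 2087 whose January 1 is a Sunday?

2079

Jan 1 advances by 2 weekdays after a leap year and by 1 after a common year.
2087: Jan 1 is Wednesday.
2086: Tuesday
2085: Monday
2084: Saturday (leap)
2083: Friday
2082: Thursday
2081: Wednesday
2080: Monday (leap)
2079: Sunday
2079 begins on a Sunday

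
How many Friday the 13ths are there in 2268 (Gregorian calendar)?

Check the 13th of each month of 2268: Jan 13: Mon, Feb 13: Thu, Mar 13: Fri, Apr 13: Mon, May 13: Wed, Jun 13: Sat, Jul 13: Mon, Aug 13: Thu, Sep 13: Sun, Oct 13: Tue, Nov 13: Fri, Dec 13: Sun.
Friday occurs in March, November — 2 months.

2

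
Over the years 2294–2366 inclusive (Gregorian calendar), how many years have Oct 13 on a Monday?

9

Track Oct 13's weekday year by year (advancing +1, or +2 across a Feb 29):
  2294: Sat  2295: Sun (+1)  2296: Tue (+2)  2297: Wed (+1)  2298: Thu (+1)
  2299: Fri (+1)  2300: Sat (+1)  2301: Sun (+1)  2302: Mon (+1) ✓  2303: Tue (+1)
  2304: Thu (+2)  2305: Fri (+1)  2306: Sat (+1)  2307: Sun (+1)  … (45 more years) …
  2353: Tue (+1)  2354: Wed (+1)  2355: Thu (+1)  2356: Sat (+2)  2357: Sun (+1)
  2358: Mon (+1) ✓  2359: Tue (+1)  2360: Thu (+2)  2361: Fri (+1)  2362: Sat (+1)
  2363: Sun (+1)  2364: Tue (+2)  2365: Wed (+1)  2366: Thu (+1)
Monday years: 2302, 2313, 2319, 2324, 2330, 2341, 2347, 2352, 2358 — 9 in total.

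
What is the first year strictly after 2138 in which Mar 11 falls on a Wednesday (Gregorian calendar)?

From one year to the next, a fixed date's weekday advances by 1, or by 2 when a Feb 29 lies between the two dates.
2138: March 11 is Tuesday.
2139: Wednesday (+1)
Mar 11 falls on a Wednesday in 2139.

2139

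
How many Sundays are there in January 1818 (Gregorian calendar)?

4

January 1818 has 31 days and begins on Thursday.
The first Sunday is January 4.
Sundays fall on 4, 11, 18, 25 — that's 4.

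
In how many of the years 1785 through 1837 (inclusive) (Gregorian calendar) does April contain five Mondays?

15

April has 30 days; it has five Mondays when Monday falls among the first (month-length − 28) days — i.e. when April 1 is one of Monday/Sunday.
April 1 by year: 1785:Fri 1786:Sat 1787:Sun✓ 1788:Tue 1789:Wed 1790:Thu 1791:Fri 1792:Sun✓ 1793:Mon✓ 1794:Tue 1795:Wed 1796:Fri 1797:Sat 1798:Sun✓ 1799:Mon✓ …(23 more)… 1823:Tue 1824:Thu 1825:Fri 1826:Sat 1827:Sun✓ 1828:Tue 1829:Wed 1830:Thu 1831:Fri 1832:Sun✓ 1833:Mon✓ 1834:Tue 1835:Wed 1836:Fri 1837:Sat
Years with five Mondays: 1787, 1792, 1793, 1798, 1799, 1804, 1805, 1810, 1811, 1816, 1821, 1822, 1827, 1832, 1833 → 15.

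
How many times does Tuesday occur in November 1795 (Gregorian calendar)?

November 1795 has 30 days and begins on Sunday.
The first Tuesday is November 3.
Tuesdays fall on 3, 10, 17, 24 — that's 4.

4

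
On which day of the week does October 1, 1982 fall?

Friday

January 1, 1982 is a Friday.
October 1 is day 274 of the year, i.e. 273 days after Jan 1.
273 mod 7 = 0, so advance 0 weekdays from Friday: Friday.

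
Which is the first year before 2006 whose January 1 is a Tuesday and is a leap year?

Jan 1 advances by 2 weekdays after a leap year and by 1 after a common year.
2006: Jan 1 is Sunday.
2005: Saturday
2004: Thursday (leap)
2003: Wednesday
2002: Tuesday
2001: Monday
2000: Saturday (leap)
1999: Friday
1998: Thursday
1997: Wednesday
1996: Monday (leap)
1995: Sunday
1994: Saturday
1993: Friday
1992: Wednesday (leap)
1991: Tuesday
1990: Monday
1989: Sunday
1988: Friday (leap)
1987: Thursday
1986: Wednesday
1985: Tuesday
1984: Sunday (leap)
1983: Saturday
1982: Friday
1981: Thursday
1980: Tuesday (leap)
1980 begins on a Tuesday and is a leap year.

1980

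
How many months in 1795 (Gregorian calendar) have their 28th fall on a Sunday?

Check the 28th of each month of 1795: Jan 28: Wed, Feb 28: Sat, Mar 28: Sat, Apr 28: Tue, May 28: Thu, Jun 28: Sun, Jul 28: Tue, Aug 28: Fri, Sep 28: Mon, Oct 28: Wed, Nov 28: Sat, Dec 28: Mon.
Sunday occurs in June — 1 month.

1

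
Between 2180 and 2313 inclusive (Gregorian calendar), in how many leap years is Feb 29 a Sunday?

Leap years in 2180–2313: 32 of them.
Feb 29 weekday advances by 5 (mod 7) from one leap year to the next four years later (or differs when a century non-leap intervenes).
Leap-day weekdays: 2180:Tue 2184:Sun✓ 2188:Fri 2192:Wed 2196:Mon 2204:Wed 2208:Mon 2212:Sat 2216:Thu 2220:Tue 2224:Sun✓ 2228:Fri 2232:Wed …(6 more)… 2260:Wed 2264:Mon 2268:Sat 2272:Thu 2276:Tue 2280:Sun✓ 2284:Fri 2288:Wed 2292:Mon 2296:Sat 2304:Mon 2308:Sat 2312:Thu
Sunday: 2184, 2224, 2252, 2280 → 4.

4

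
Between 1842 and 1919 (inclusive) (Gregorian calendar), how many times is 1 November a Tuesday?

Track 1 November's weekday year by year (advancing +1, or +2 across a Feb 29):
  1842: Tue ✓  1843: Wed (+1)  1844: Fri (+2)  1845: Sat (+1)  1846: Sun (+1)
  1847: Mon (+1)  1848: Wed (+2)  1849: Thu (+1)  1850: Fri (+1)  1851: Sat (+1)
  1852: Mon (+2)  1853: Tue (+1) ✓  1854: Wed (+1)  1855: Thu (+1)  … (50 more years) …
  1906: Thu (+1)  1907: Fri (+1)  1908: Sun (+2)  1909: Mon (+1)  1910: Tue (+1) ✓
  1911: Wed (+1)  1912: Fri (+2)  1913: Sat (+1)  1914: Sun (+1)  1915: Mon (+1)
  1916: Wed (+2)  1917: Thu (+1)  1918: Fri (+1)  1919: Sat (+1)
Tuesday years: 1842, 1853, 1859, 1864, 1870, 1881, 1887, 1892, 1898, 1904, 1910 — 11 in total.

11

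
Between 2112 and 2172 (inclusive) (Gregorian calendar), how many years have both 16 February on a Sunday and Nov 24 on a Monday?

Check each year's weekday for 16 February and Nov 24:
  2112: Tue/Thu  2113: Thu/Fri  2114: Fri/Sat  2115: Sat/Sun  2116: Sun/Tue  2117: Tue/Wed  2118: Wed/Thu  2119: Thu/Fri  2120: Fri/Sun  2121: Sun/Mon ✓  2122: Mon/Tue  2123: Tue/Wed  2124: Wed/Fri  2125: Fri/Sat  …(33 more)…  2159: Fri/Sat  2160: Sat/Mon  2161: Mon/Tue  2162: Tue/Wed  2163: Wed/Thu  2164: Thu/Sat  2165: Sat/Sun  2166: Sun/Mon ✓  2167: Mon/Tue  2168: Tue/Thu  2169: Thu/Fri  2170: Fri/Sat  2171: Sat/Sun  2172: Sun/Tue
Both conditions hold in: 2121, 2127, 2138, 2149, 2155, 2166 — 6.

6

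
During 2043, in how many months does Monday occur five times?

4

A month of length L has five Mondays iff its first Monday is on day ≤ L−28 (so day 1–3 in a 31-day month, 1–2 in a 30-day month, day 1 in a leap February).
Checking each month of 2043: Jan starts Thu (31d); Feb starts Sun (28d); Mar starts Sun (31d) ✓; Apr starts Wed (30d); May starts Fri (31d); Jun starts Mon (30d) ✓; Jul starts Wed (31d); Aug starts Sat (31d) ✓; Sep starts Tue (30d); Oct starts Thu (31d); Nov starts Sun (30d) ✓; Dec starts Tue (31d).
Five-Monday months: March, June, August, November → 4.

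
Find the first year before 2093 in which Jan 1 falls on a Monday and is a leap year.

2080

Jan 1 advances by 2 weekdays after a leap year and by 1 after a common year.
2093: Jan 1 is Thursday.
2092: Tuesday (leap)
2091: Monday
2090: Sunday
2089: Saturday
2088: Thursday (leap)
2087: Wednesday
2086: Tuesday
2085: Monday
2084: Saturday (leap)
2083: Friday
2082: Thursday
2081: Wednesday
2080: Monday (leap)
2080 begins on a Monday and is a leap year.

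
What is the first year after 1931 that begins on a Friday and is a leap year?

1932

Jan 1 advances by 2 weekdays after a leap year and by 1 after a common year.
1931: Jan 1 is Thursday.
1932: Friday (leap)
1932 begins on a Friday and is a leap year.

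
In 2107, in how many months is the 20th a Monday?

1

Check the 20th of each month of 2107: Jan 20: Thu, Feb 20: Sun, Mar 20: Sun, Apr 20: Wed, May 20: Fri, Jun 20: Mon, Jul 20: Wed, Aug 20: Sat, Sep 20: Tue, Oct 20: Thu, Nov 20: Sun, Dec 20: Tue.
Monday occurs in June — 1 month.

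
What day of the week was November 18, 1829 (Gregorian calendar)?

Wednesday

January 1, 1829 is a Thursday.
November 18 is day 322 of the year, i.e. 321 days after Jan 1.
321 mod 7 = 6, so advance 6 weekdays from Thursday: Wednesday.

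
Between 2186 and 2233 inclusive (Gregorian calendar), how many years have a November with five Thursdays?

14

November has 30 days; it has five Thursdays when Thursday falls among the first (month-length − 28) days — i.e. when November 1 is one of Thursday/Wednesday.
November 1 by year: 2186:Wed✓ 2187:Thu✓ 2188:Sat 2189:Sun 2190:Mon 2191:Tue 2192:Thu✓ 2193:Fri 2194:Sat 2195:Sun 2196:Tue 2197:Wed✓ 2198:Thu✓ 2199:Fri 2200:Sat …(18 more)… 2219:Mon 2220:Wed✓ 2221:Thu✓ 2222:Fri 2223:Sat 2224:Mon 2225:Tue 2226:Wed✓ 2227:Thu✓ 2228:Sat 2229:Sun 2230:Mon 2231:Tue 2232:Thu✓ 2233:Fri
Years with five Thursdays: 2186, 2187, 2192, 2197, 2198, 2204, 2209, 2210, 2215, 2220, 2221, 2226, 2227, 2232 → 14.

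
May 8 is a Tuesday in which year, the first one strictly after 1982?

1984

From one year to the next, a fixed date's weekday advances by 1, or by 2 when a Feb 29 lies between the two dates.
1982: May 8 is Saturday.
1983: Sunday (+1)
1984: Tuesday (+2)
May 8 falls on a Tuesday in 1984.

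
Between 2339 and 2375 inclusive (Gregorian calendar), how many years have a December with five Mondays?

December has 31 days; it has five Mondays when Monday falls among the first (month-length − 28) days — i.e. when December 1 is one of Monday/Sunday/Saturday.
December 1 by year: 2339:Fri 2340:Sun✓ 2341:Mon✓ 2342:Tue 2343:Wed 2344:Fri 2345:Sat✓ 2346:Sun✓ 2347:Mon✓ 2348:Wed 2349:Thu 2350:Fri 2351:Sat✓ 2352:Mon✓ 2353:Tue …(7 more)… 2361:Fri 2362:Sat✓ 2363:Sun✓ 2364:Tue 2365:Wed 2366:Thu 2367:Fri 2368:Sun✓ 2369:Mon✓ 2370:Tue 2371:Wed 2372:Fri 2373:Sat✓ 2374:Sun✓ 2375:Mon✓
Years with five Mondays: 2340, 2341, 2345, 2346, 2347, 2351, 2352, 2356, 2357, 2358, 2362, 2363, 2368, 2369, 2373, 2374, 2375 → 17.

17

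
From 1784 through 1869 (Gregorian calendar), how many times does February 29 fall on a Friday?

Leap years in 1784–1869: 21 of them.
Feb 29 weekday advances by 5 (mod 7) from one leap year to the next four years later (or differs when a century non-leap intervenes).
Leap-day weekdays: 1784:Sun 1788:Fri✓ 1792:Wed 1796:Mon 1804:Wed 1808:Mon 1812:Sat 1816:Thu 1820:Tue 1824:Sun 1828:Fri✓ 1832:Wed 1836:Mon 1840:Sat 1844:Thu 1848:Tue 1852:Sun 1856:Fri✓ 1860:Wed 1864:Mon 1868:Sat
Friday: 1788, 1828, 1856 → 3.

3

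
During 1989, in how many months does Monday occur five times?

A month of length L has five Mondays iff its first Monday is on day ≤ L−28 (so day 1–3 in a 31-day month, 1–2 in a 30-day month, day 1 in a leap February).
Checking each month of 1989: Jan starts Sun (31d) ✓; Feb starts Wed (28d); Mar starts Wed (31d); Apr starts Sat (30d); May starts Mon (31d) ✓; Jun starts Thu (30d); Jul starts Sat (31d) ✓; Aug starts Tue (31d); Sep starts Fri (30d); Oct starts Sun (31d) ✓; Nov starts Wed (30d); Dec starts Fri (31d).
Five-Monday months: January, May, July, October → 4.

4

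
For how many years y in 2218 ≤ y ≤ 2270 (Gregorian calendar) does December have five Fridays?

23

December has 31 days; it has five Fridays when Friday falls among the first (month-length − 28) days — i.e. when December 1 is one of Friday/Thursday/Wednesday.
December 1 by year: 2218:Tue 2219:Wed✓ 2220:Fri✓ 2221:Sat 2222:Sun 2223:Mon 2224:Wed✓ 2225:Thu✓ 2226:Fri✓ 2227:Sat 2228:Mon 2229:Tue 2230:Wed✓ 2231:Thu✓ 2232:Sat …(23 more)… 2256:Mon 2257:Tue 2258:Wed✓ 2259:Thu✓ 2260:Sat 2261:Sun 2262:Mon 2263:Tue 2264:Thu✓ 2265:Fri✓ 2266:Sat 2267:Sun 2268:Tue 2269:Wed✓ 2270:Thu✓
Years with five Fridays: 2219, 2220, 2224, 2225, 2226, 2230, 2231, 2236, 2237, 2241, 2242, 2243, 2247, 2248, 2252, 2253, 2254, 2258, 2259, 2264, 2265, 2269, 2270 → 23.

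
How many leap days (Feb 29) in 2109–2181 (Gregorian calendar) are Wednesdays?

2

Leap years in 2109–2181: 18 of them.
Feb 29 weekday advances by 5 (mod 7) from one leap year to the next four years later (or differs when a century non-leap intervenes).
Leap-day weekdays: 2112:Mon 2116:Sat 2120:Thu 2124:Tue 2128:Sun 2132:Fri 2136:Wed✓ 2140:Mon 2144:Sat 2148:Thu 2152:Tue 2156:Sun 2160:Fri 2164:Wed✓ 2168:Mon 2172:Sat 2176:Thu 2180:Tue
Wednesday: 2136, 2164 → 2.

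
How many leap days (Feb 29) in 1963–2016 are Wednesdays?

2

Leap years in 1963–2016: 14 of them.
Feb 29 weekday advances by 5 (mod 7) from one leap year to the next four years later (or differs when a century non-leap intervenes).
Leap-day weekdays: 1964:Sat 1968:Thu 1972:Tue 1976:Sun 1980:Fri 1984:Wed✓ 1988:Mon 1992:Sat 1996:Thu 2000:Tue 2004:Sun 2008:Fri 2012:Wed✓ 2016:Mon
Wednesday: 1984, 2012 → 2.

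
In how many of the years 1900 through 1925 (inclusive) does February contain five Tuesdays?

1

February has 28 days (29 in leap years); it has five Tuesdays when Tuesday falls among the first (month-length − 28) days — i.e. when February 1 is Tuesday in a leap year (never in a common year).
February 1 by year: 1900:Thu 1901:Fri 1902:Sat 1903:Sun 1904:Mon 1905:Wed 1906:Thu 1907:Fri 1908:Sat 1909:Mon 1910:Tue 1911:Wed 1912:Thu 1913:Sat 1914:Sun 1915:Mon 1916:Tue✓ 1917:Thu 1918:Fri 1919:Sat 1920:Sun 1921:Tue 1922:Wed 1923:Thu 1924:Fri 1925:Sun
Years with five Tuesdays: 1916 → 1.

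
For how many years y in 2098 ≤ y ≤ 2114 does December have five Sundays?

6

December has 31 days; it has five Sundays when Sunday falls among the first (month-length − 28) days — i.e. when December 1 is one of Sunday/Saturday/Friday.
December 1 by year: 2098:Mon 2099:Tue 2100:Wed 2101:Thu 2102:Fri✓ 2103:Sat✓ 2104:Mon 2105:Tue 2106:Wed 2107:Thu 2108:Sat✓ 2109:Sun✓ 2110:Mon 2111:Tue 2112:Thu 2113:Fri✓ 2114:Sat✓
Years with five Sundays: 2102, 2103, 2108, 2109, 2113, 2114 → 6.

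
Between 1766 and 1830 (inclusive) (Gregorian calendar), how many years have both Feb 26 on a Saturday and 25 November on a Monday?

0

Check each year's weekday for Feb 26 and 25 November:
  1766: Wed/Tue  1767: Thu/Wed  1768: Fri/Fri  1769: Sun/Sat  1770: Mon/Sun  1771: Tue/Mon  1772: Wed/Wed  1773: Fri/Thu  1774: Sat/Fri  1775: Sun/Sat  1776: Mon/Mon  1777: Wed/Tue  1778: Thu/Wed  1779: Fri/Thu  …(37 more)…  1817: Wed/Tue  1818: Thu/Wed  1819: Fri/Thu  1820: Sat/Sat  1821: Mon/Sun  1822: Tue/Mon  1823: Wed/Tue  1824: Thu/Thu  1825: Sat/Fri  1826: Sun/Sat  1827: Mon/Sun  1828: Tue/Tue  1829: Thu/Wed  1830: Fri/Thu
Both conditions hold in: no year — 0.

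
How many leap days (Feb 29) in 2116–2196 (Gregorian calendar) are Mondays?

Leap years in 2116–2196: 21 of them.
Feb 29 weekday advances by 5 (mod 7) from one leap year to the next four years later (or differs when a century non-leap intervenes).
Leap-day weekdays: 2116:Sat 2120:Thu 2124:Tue 2128:Sun 2132:Fri 2136:Wed 2140:Mon✓ 2144:Sat 2148:Thu 2152:Tue 2156:Sun 2160:Fri 2164:Wed 2168:Mon✓ 2172:Sat 2176:Thu 2180:Tue 2184:Sun 2188:Fri 2192:Wed 2196:Mon✓
Monday: 2140, 2168, 2196 → 3.

3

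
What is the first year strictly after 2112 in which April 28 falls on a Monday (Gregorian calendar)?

2121

From one year to the next, a fixed date's weekday advances by 1, or by 2 when a Feb 29 lies between the two dates.
2112: April 28 is Thursday.
2113: Friday (+1)
2114: Saturday (+1)
2115: Sunday (+1)
2116: Tuesday (+2)
2117: Wednesday (+1)
2118: Thursday (+1)
2119: Friday (+1)
2120: Sunday (+2)
2121: Monday (+1)
April 28 falls on a Monday in 2121.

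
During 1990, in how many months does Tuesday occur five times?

4

A month of length L has five Tuesdays iff its first Tuesday is on day ≤ L−28 (so day 1–3 in a 31-day month, 1–2 in a 30-day month, day 1 in a leap February).
Checking each month of 1990: Jan starts Mon (31d) ✓; Feb starts Thu (28d); Mar starts Thu (31d); Apr starts Sun (30d); May starts Tue (31d) ✓; Jun starts Fri (30d); Jul starts Sun (31d) ✓; Aug starts Wed (31d); Sep starts Sat (30d); Oct starts Mon (31d) ✓; Nov starts Thu (30d); Dec starts Sat (31d).
Five-Tuesday months: January, May, July, October → 4.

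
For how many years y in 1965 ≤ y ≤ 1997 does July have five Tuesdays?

July has 31 days; it has five Tuesdays when Tuesday falls among the first (month-length − 28) days — i.e. when July 1 is one of Tuesday/Monday/Sunday.
July 1 by year: 1965:Thu 1966:Fri 1967:Sat 1968:Mon✓ 1969:Tue✓ 1970:Wed 1971:Thu 1972:Sat 1973:Sun✓ 1974:Mon✓ 1975:Tue✓ 1976:Thu 1977:Fri 1978:Sat 1979:Sun✓ …(3 more)… 1983:Fri 1984:Sun✓ 1985:Mon✓ 1986:Tue✓ 1987:Wed 1988:Fri 1989:Sat 1990:Sun✓ 1991:Mon✓ 1992:Wed 1993:Thu 1994:Fri 1995:Sat 1996:Mon✓ 1997:Tue✓
Years with five Tuesdays: 1968, 1969, 1973, 1974, 1975, 1979, 1980, 1984, 1985, 1986, 1990, 1991, 1996, 1997 → 14.

14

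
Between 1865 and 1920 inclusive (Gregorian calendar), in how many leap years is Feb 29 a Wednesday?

1

Leap years in 1865–1920: 13 of them.
Feb 29 weekday advances by 5 (mod 7) from one leap year to the next four years later (or differs when a century non-leap intervenes).
Leap-day weekdays: 1868:Sat 1872:Thu 1876:Tue 1880:Sun 1884:Fri 1888:Wed✓ 1892:Mon 1896:Sat 1904:Mon 1908:Sat 1912:Thu 1916:Tue 1920:Sun
Wednesday: 1888 → 1.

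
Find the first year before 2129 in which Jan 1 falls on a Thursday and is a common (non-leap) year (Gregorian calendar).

2122

Jan 1 advances by 2 weekdays after a leap year and by 1 after a common year.
2129: Jan 1 is Saturday.
2128: Thursday (leap)
2127: Wednesday
2126: Tuesday
2125: Monday
2124: Saturday (leap)
2123: Friday
2122: Thursday
2122 begins on a Thursday and is a common year.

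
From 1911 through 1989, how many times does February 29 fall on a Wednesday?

Leap years in 1911–1989: 20 of them.
Feb 29 weekday advances by 5 (mod 7) from one leap year to the next four years later (or differs when a century non-leap intervenes).
Leap-day weekdays: 1912:Thu 1916:Tue 1920:Sun 1924:Fri 1928:Wed✓ 1932:Mon 1936:Sat 1940:Thu 1944:Tue 1948:Sun 1952:Fri 1956:Wed✓ 1960:Mon 1964:Sat 1968:Thu 1972:Tue 1976:Sun 1980:Fri 1984:Wed✓ 1988:Mon
Wednesday: 1928, 1956, 1984 → 3.

3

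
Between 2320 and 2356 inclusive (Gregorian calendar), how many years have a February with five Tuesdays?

1

February has 28 days (29 in leap years); it has five Tuesdays when Tuesday falls among the first (month-length − 28) days — i.e. when February 1 is Tuesday in a leap year (never in a common year).
February 1 by year: 2320:Sun 2321:Tue 2322:Wed 2323:Thu 2324:Fri 2325:Sun 2326:Mon 2327:Tue 2328:Wed 2329:Fri 2330:Sat 2331:Sun 2332:Mon 2333:Wed 2334:Thu …(7 more)… 2342:Sun 2343:Mon 2344:Tue✓ 2345:Thu 2346:Fri 2347:Sat 2348:Sun 2349:Tue 2350:Wed 2351:Thu 2352:Fri 2353:Sun 2354:Mon 2355:Tue 2356:Wed
Years with five Tuesdays: 2344 → 1.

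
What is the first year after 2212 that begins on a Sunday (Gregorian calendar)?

Jan 1 advances by 2 weekdays after a leap year and by 1 after a common year.
2212: Jan 1 is Wednesday (leap).
2213: Friday
2214: Saturday
2215: Sunday
2215 begins on a Sunday

2215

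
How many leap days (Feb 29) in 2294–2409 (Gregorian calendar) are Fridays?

Leap years in 2294–2409: 28 of them.
Feb 29 weekday advances by 5 (mod 7) from one leap year to the next four years later (or differs when a century non-leap intervenes).
Leap-day weekdays: 2296:Sat 2304:Mon 2308:Sat 2312:Thu 2316:Tue 2320:Sun 2324:Fri✓ 2328:Wed 2332:Mon 2336:Sat 2340:Thu 2344:Tue 2348:Sun 2352:Fri✓ 2356:Wed 2360:Mon 2364:Sat 2368:Thu 2372:Tue 2376:Sun 2380:Fri✓ 2384:Wed 2388:Mon 2392:Sat 2396:Thu 2400:Tue 2404:Sun 2408:Fri✓
Friday: 2324, 2352, 2380, 2408 → 4.

4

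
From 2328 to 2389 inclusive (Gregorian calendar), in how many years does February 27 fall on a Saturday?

Track February 27's weekday year by year (advancing +1, or +2 across a Feb 29):
  2328: Mon  2329: Wed (+2)  2330: Thu (+1)  2331: Fri (+1)  2332: Sat (+1) ✓
  2333: Mon (+2)  2334: Tue (+1)  2335: Wed (+1)  2336: Thu (+1)  2337: Sat (+2) ✓
  2338: Sun (+1)  2339: Mon (+1)  2340: Tue (+1)  2341: Thu (+2)  … (34 more years) …
  2376: Fri (+1)  2377: Sun (+2)  2378: Mon (+1)  2379: Tue (+1)  2380: Wed (+1)
  2381: Fri (+2)  2382: Sat (+1) ✓  2383: Sun (+1)  2384: Mon (+1)  2385: Wed (+2)
  2386: Thu (+1)  2387: Fri (+1)  2388: Sat (+1) ✓  2389: Mon (+2)
Saturday years: 2332, 2337, 2343, 2354, 2360, 2365, 2371, 2382, 2388 — 9 in total.

9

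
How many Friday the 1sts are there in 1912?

2

Check the 1st of each month of 1912: Jan 1: Mon, Feb 1: Thu, Mar 1: Fri, Apr 1: Mon, May 1: Wed, Jun 1: Sat, Jul 1: Mon, Aug 1: Thu, Sep 1: Sun, Oct 1: Tue, Nov 1: Fri, Dec 1: Sun.
Friday occurs in March, November — 2 months.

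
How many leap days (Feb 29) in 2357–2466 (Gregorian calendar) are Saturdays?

Leap years in 2357–2466: 27 of them.
Feb 29 weekday advances by 5 (mod 7) from one leap year to the next four years later (or differs when a century non-leap intervenes).
Leap-day weekdays: 2360:Mon 2364:Sat✓ 2368:Thu 2372:Tue 2376:Sun 2380:Fri 2384:Wed 2388:Mon 2392:Sat✓ 2396:Thu 2400:Tue 2404:Sun 2408:Fri 2412:Wed 2416:Mon 2420:Sat✓ 2424:Thu 2428:Tue 2432:Sun 2436:Fri 2440:Wed 2444:Mon 2448:Sat✓ 2452:Thu 2456:Tue 2460:Sun 2464:Fri
Saturday: 2364, 2392, 2420, 2448 → 4.

4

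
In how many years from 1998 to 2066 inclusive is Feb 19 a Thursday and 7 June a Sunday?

Check each year's weekday for Feb 19 and 7 June:
  1998: Thu/Sun ✓  1999: Fri/Mon  2000: Sat/Wed  2001: Mon/Thu  2002: Tue/Fri  2003: Wed/Sat  2004: Thu/Mon  2005: Sat/Tue  2006: Sun/Wed  2007: Mon/Thu  2008: Tue/Sat  2009: Thu/Sun ✓  2010: Fri/Mon  2011: Sat/Tue  …(41 more)…  2053: Wed/Sat  2054: Thu/Sun ✓  2055: Fri/Mon  2056: Sat/Wed  2057: Mon/Thu  2058: Tue/Fri  2059: Wed/Sat  2060: Thu/Mon  2061: Sat/Tue  2062: Sun/Wed  2063: Mon/Thu  2064: Tue/Sat  2065: Thu/Sun ✓  2066: Fri/Mon
Both conditions hold in: 1998, 2009, 2015, 2026, 2037, 2043, 2054, 2065 — 8.

8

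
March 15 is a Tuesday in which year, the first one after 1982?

1983

From one year to the next, a fixed date's weekday advances by 1, or by 2 when a Feb 29 lies between the two dates.
1982: March 15 is Monday.
1983: Tuesday (+1)
March 15 falls on a Tuesday in 1983.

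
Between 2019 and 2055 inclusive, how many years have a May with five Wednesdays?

15

May has 31 days; it has five Wednesdays when Wednesday falls among the first (month-length − 28) days — i.e. when May 1 is one of Wednesday/Tuesday/Monday.
May 1 by year: 2019:Wed✓ 2020:Fri 2021:Sat 2022:Sun 2023:Mon✓ 2024:Wed✓ 2025:Thu 2026:Fri 2027:Sat 2028:Mon✓ 2029:Tue✓ 2030:Wed✓ 2031:Thu 2032:Sat 2033:Sun …(7 more)… 2041:Wed✓ 2042:Thu 2043:Fri 2044:Sun 2045:Mon✓ 2046:Tue✓ 2047:Wed✓ 2048:Fri 2049:Sat 2050:Sun 2051:Mon✓ 2052:Wed✓ 2053:Thu 2054:Fri 2055:Sat
Years with five Wednesdays: 2019, 2023, 2024, 2028, 2029, 2030, 2034, 2035, 2040, 2041, 2045, 2046, 2047, 2051, 2052 → 15.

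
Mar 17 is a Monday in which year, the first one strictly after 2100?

From one year to the next, a fixed date's weekday advances by 1, or by 2 when a Feb 29 lies between the two dates.
2100: March 17 is Wednesday.
2101: Thursday (+1)
2102: Friday (+1)
2103: Saturday (+1)
2104: Monday (+2)
Mar 17 falls on a Monday in 2104.

2104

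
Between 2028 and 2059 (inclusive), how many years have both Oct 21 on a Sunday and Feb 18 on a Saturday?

1

Check each year's weekday for Oct 21 and Feb 18:
  2028: Sat/Fri  2029: Sun/Sun  2030: Mon/Mon  2031: Tue/Tue  2032: Thu/Wed  2033: Fri/Fri  2034: Sat/Sat  2035: Sun/Sun  2036: Tue/Mon  2037: Wed/Wed  2038: Thu/Thu  2039: Fri/Fri  2040: Sun/Sat ✓  2041: Mon/Mon  …(4 more)…  2046: Sun/Sun  2047: Mon/Mon  2048: Wed/Tue  2049: Thu/Thu  2050: Fri/Fri  2051: Sat/Sat  2052: Mon/Sun  2053: Tue/Tue  2054: Wed/Wed  2055: Thu/Thu  2056: Sat/Fri  2057: Sun/Sun  2058: Mon/Mon  2059: Tue/Tue
Both conditions hold in: 2040 — 1.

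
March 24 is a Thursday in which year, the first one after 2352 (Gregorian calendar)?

2355

From one year to the next, a fixed date's weekday advances by 1, or by 2 when a Feb 29 lies between the two dates.
2352: March 24 is Monday.
2353: Tuesday (+1)
2354: Wednesday (+1)
2355: Thursday (+1)
March 24 falls on a Thursday in 2355.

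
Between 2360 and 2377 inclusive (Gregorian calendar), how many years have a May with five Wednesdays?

8

May has 31 days; it has five Wednesdays when Wednesday falls among the first (month-length − 28) days — i.e. when May 1 is one of Wednesday/Tuesday/Monday.
May 1 by year: 2360:Sun 2361:Mon✓ 2362:Tue✓ 2363:Wed✓ 2364:Fri 2365:Sat 2366:Sun 2367:Mon✓ 2368:Wed✓ 2369:Thu 2370:Fri 2371:Sat 2372:Mon✓ 2373:Tue✓ 2374:Wed✓ 2375:Thu 2376:Sat 2377:Sun
Years with five Wednesdays: 2361, 2362, 2363, 2367, 2368, 2372, 2373, 2374 → 8.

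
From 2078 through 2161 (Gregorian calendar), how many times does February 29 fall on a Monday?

Leap years in 2078–2161: 20 of them.
Feb 29 weekday advances by 5 (mod 7) from one leap year to the next four years later (or differs when a century non-leap intervenes).
Leap-day weekdays: 2080:Thu 2084:Tue 2088:Sun 2092:Fri 2096:Wed 2104:Fri 2108:Wed 2112:Mon✓ 2116:Sat 2120:Thu 2124:Tue 2128:Sun 2132:Fri 2136:Wed 2140:Mon✓ 2144:Sat 2148:Thu 2152:Tue 2156:Sun 2160:Fri
Monday: 2112, 2140 → 2.

2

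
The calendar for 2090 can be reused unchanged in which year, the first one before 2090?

Two years share a calendar iff Jan 1 falls on the same weekday and both are leap or both are common. 2090: Jan 1 is Sunday, common year.
2089: Jan 1 Saturday, common
2088: Jan 1 Thursday, leap
2087: Jan 1 Wednesday, common
2086: Jan 1 Tuesday, common
2085: Jan 1 Monday, common
2084: Jan 1 Saturday, leap
2083: Jan 1 Friday, common
2082: Jan 1 Thursday, common
2081: Jan 1 Wednesday, common
2080: Jan 1 Monday, leap
2079: Jan 1 Sunday, common
2079 matches on both conditions.

2079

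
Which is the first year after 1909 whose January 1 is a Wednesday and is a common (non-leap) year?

1913

Jan 1 advances by 2 weekdays after a leap year and by 1 after a common year.
1909: Jan 1 is Friday.
1910: Saturday
1911: Sunday
1912: Monday (leap)
1913: Wednesday
1913 begins on a Wednesday and is a common year.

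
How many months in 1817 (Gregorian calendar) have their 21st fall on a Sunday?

Check the 21st of each month of 1817: Jan 21: Tue, Feb 21: Fri, Mar 21: Fri, Apr 21: Mon, May 21: Wed, Jun 21: Sat, Jul 21: Mon, Aug 21: Thu, Sep 21: Sun, Oct 21: Tue, Nov 21: Fri, Dec 21: Sun.
Sunday occurs in September, December — 2 months.

2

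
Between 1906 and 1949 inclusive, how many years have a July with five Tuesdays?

July has 31 days; it has five Tuesdays when Tuesday falls among the first (month-length − 28) days — i.e. when July 1 is one of Tuesday/Monday/Sunday.
July 1 by year: 1906:Sun✓ 1907:Mon✓ 1908:Wed 1909:Thu 1910:Fri 1911:Sat 1912:Mon✓ 1913:Tue✓ 1914:Wed 1915:Thu 1916:Sat 1917:Sun✓ 1918:Mon✓ 1919:Tue✓ 1920:Thu …(14 more)… 1935:Mon✓ 1936:Wed 1937:Thu 1938:Fri 1939:Sat 1940:Mon✓ 1941:Tue✓ 1942:Wed 1943:Thu 1944:Sat 1945:Sun✓ 1946:Mon✓ 1947:Tue✓ 1948:Thu 1949:Fri
Years with five Tuesdays: 1906, 1907, 1912, 1913, 1917, 1918, 1919, 1923, 1924, 1928, 1929, 1930, 1934, 1935, 1940, 1941, 1945, 1946, 1947 → 19.

19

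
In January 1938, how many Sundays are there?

5

January 1938 has 31 days and begins on Saturday.
The first Sunday is January 2.
Sundays fall on 2, 9, 16, 23, 30 — that's 5.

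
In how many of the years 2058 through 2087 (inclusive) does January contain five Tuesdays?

13

January has 31 days; it has five Tuesdays when Tuesday falls among the first (month-length − 28) days — i.e. when January 1 is one of Tuesday/Monday/Sunday.
January 1 by year: 2058:Tue✓ 2059:Wed 2060:Thu 2061:Sat 2062:Sun✓ 2063:Mon✓ 2064:Tue✓ 2065:Thu 2066:Fri 2067:Sat 2068:Sun✓ 2069:Tue✓ 2070:Wed 2071:Thu 2072:Fri 2073:Sun✓ 2074:Mon✓ 2075:Tue✓ 2076:Wed 2077:Fri 2078:Sat 2079:Sun✓ 2080:Mon✓ 2081:Wed 2082:Thu 2083:Fri 2084:Sat 2085:Mon✓ 2086:Tue✓ 2087:Wed
Years with five Tuesdays: 2058, 2062, 2063, 2064, 2068, 2069, 2073, 2074, 2075, 2079, 2080, 2085, 2086 → 13.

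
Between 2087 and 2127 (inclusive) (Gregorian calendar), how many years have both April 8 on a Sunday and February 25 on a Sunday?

4

Check each year's weekday for April 8 and February 25:
  2087: Tue/Tue  2088: Thu/Wed  2089: Fri/Fri  2090: Sat/Sat  2091: Sun/Sun ✓  2092: Tue/Mon  2093: Wed/Wed  2094: Thu/Thu  2095: Fri/Fri  2096: Sun/Sat  2097: Mon/Mon  2098: Tue/Tue  2099: Wed/Wed  2100: Thu/Thu  …(13 more)…  2114: Sun/Sun ✓  2115: Mon/Mon  2116: Wed/Tue  2117: Thu/Thu  2118: Fri/Fri  2119: Sat/Sat  2120: Mon/Sun  2121: Tue/Tue  2122: Wed/Wed  2123: Thu/Thu  2124: Sat/Fri  2125: Sun/Sun ✓  2126: Mon/Mon  2127: Tue/Tue
Both conditions hold in: 2091, 2103, 2114, 2125 — 4.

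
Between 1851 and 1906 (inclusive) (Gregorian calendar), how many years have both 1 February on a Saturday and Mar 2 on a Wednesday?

0

Check each year's weekday for 1 February and Mar 2:
  1851: Sat/Sun  1852: Sun/Tue  1853: Tue/Wed  1854: Wed/Thu  1855: Thu/Fri  1856: Fri/Sun  1857: Sun/Mon  1858: Mon/Tue  1859: Tue/Wed  1860: Wed/Fri  1861: Fri/Sat  1862: Sat/Sun  1863: Sun/Mon  1864: Mon/Wed  …(28 more)…  1893: Wed/Thu  1894: Thu/Fri  1895: Fri/Sat  1896: Sat/Mon  1897: Mon/Tue  1898: Tue/Wed  1899: Wed/Thu  1900: Thu/Fri  1901: Fri/Sat  1902: Sat/Sun  1903: Sun/Mon  1904: Mon/Wed  1905: Wed/Thu  1906: Thu/Fri
Both conditions hold in: no year — 0.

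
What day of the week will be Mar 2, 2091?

January 1, 2091 is a Monday.
March 2 is day 61 of the year, i.e. 60 days after Jan 1.
60 mod 7 = 4, so advance 4 weekdays from Monday: Friday.

Friday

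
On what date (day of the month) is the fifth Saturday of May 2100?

29

May 1, 2100 is a Saturday, so the first Saturday is the 1st.
The fifth Saturday is 1 + 28 = 29.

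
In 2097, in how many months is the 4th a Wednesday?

Check the 4th of each month of 2097: Jan 4: Fri, Feb 4: Mon, Mar 4: Mon, Apr 4: Thu, May 4: Sat, Jun 4: Tue, Jul 4: Thu, Aug 4: Sun, Sep 4: Wed, Oct 4: Fri, Nov 4: Mon, Dec 4: Wed.
Wednesday occurs in September, December — 2 months.

2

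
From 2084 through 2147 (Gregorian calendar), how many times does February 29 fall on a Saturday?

Leap years in 2084–2147: 15 of them.
Feb 29 weekday advances by 5 (mod 7) from one leap year to the next four years later (or differs when a century non-leap intervenes).
Leap-day weekdays: 2084:Tue 2088:Sun 2092:Fri 2096:Wed 2104:Fri 2108:Wed 2112:Mon 2116:Sat✓ 2120:Thu 2124:Tue 2128:Sun 2132:Fri 2136:Wed 2140:Mon 2144:Sat✓
Saturday: 2116, 2144 → 2.

2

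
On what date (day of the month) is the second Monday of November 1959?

November 1, 1959 is a Sunday, so the first Monday is the 2nd.
The second Monday is 2 + 7 = 9.

9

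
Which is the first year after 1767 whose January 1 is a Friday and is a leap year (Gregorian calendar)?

Jan 1 advances by 2 weekdays after a leap year and by 1 after a common year.
1767: Jan 1 is Thursday.
1768: Friday (leap)
1768 begins on a Friday and is a leap year.

1768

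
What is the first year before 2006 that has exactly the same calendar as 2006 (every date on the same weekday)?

Two years share a calendar iff Jan 1 falls on the same weekday and both are leap or both are common. 2006: Jan 1 is Sunday, common year.
2005: Jan 1 Saturday, common
2004: Jan 1 Thursday, leap
2003: Jan 1 Wednesday, common
2002: Jan 1 Tuesday, common
2001: Jan 1 Monday, common
2000: Jan 1 Saturday, leap
1999: Jan 1 Friday, common
1998: Jan 1 Thursday, common
1997: Jan 1 Wednesday, common
1996: Jan 1 Monday, leap
1995: Jan 1 Sunday, common
1995 matches on both conditions.

1995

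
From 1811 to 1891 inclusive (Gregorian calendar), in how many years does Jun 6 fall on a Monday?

Track Jun 6's weekday year by year (advancing +1, or +2 across a Feb 29):
  1811: Thu  1812: Sat (+2)  1813: Sun (+1)  1814: Mon (+1) ✓  1815: Tue (+1)
  1816: Thu (+2)  1817: Fri (+1)  1818: Sat (+1)  1819: Sun (+1)  1820: Tue (+2)
  1821: Wed (+1)  1822: Thu (+1)  1823: Fri (+1)  1824: Sun (+2)  … (53 more years) …
  1878: Thu (+1)  1879: Fri (+1)  1880: Sun (+2)  1881: Mon (+1) ✓  1882: Tue (+1)
  1883: Wed (+1)  1884: Fri (+2)  1885: Sat (+1)  1886: Sun (+1)  1887: Mon (+1) ✓
  1888: Wed (+2)  1889: Thu (+1)  1890: Fri (+1)  1891: Sat (+1)
Monday years: 1814, 1825, 1831, 1836, 1842, 1853, 1859, 1864, 1870, 1881, 1887 — 11 in total.

11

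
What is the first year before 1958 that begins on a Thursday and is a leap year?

Jan 1 advances by 2 weekdays after a leap year and by 1 after a common year.
1958: Jan 1 is Wednesday.
1957: Tuesday
1956: Sunday (leap)
1955: Saturday
1954: Friday
1953: Thursday
1952: Tuesday (leap)
1951: Monday
1950: Sunday
1949: Saturday
1948: Thursday (leap)
1948 begins on a Thursday and is a leap year.

1948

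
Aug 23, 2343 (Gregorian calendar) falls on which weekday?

January 1, 2343 is a Friday.
August 23 is day 235 of the year, i.e. 234 days after Jan 1.
234 mod 7 = 3, so advance 3 weekdays from Friday: Monday.

Monday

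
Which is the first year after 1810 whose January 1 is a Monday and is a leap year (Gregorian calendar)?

1816

Jan 1 advances by 2 weekdays after a leap year and by 1 after a common year.
1810: Jan 1 is Monday.
1811: Tuesday
1812: Wednesday (leap)
1813: Friday
1814: Saturday
1815: Sunday
1816: Monday (leap)
1816 begins on a Monday and is a leap year.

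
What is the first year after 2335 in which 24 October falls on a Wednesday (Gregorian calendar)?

2345

From one year to the next, a fixed date's weekday advances by 1, or by 2 when a Feb 29 lies between the two dates.
2335: October 24 is Thursday.
2336: Saturday (+2)
2337: Sunday (+1)
2338: Monday (+1)
2339: Tuesday (+1)
2340: Thursday (+2)
2341: Friday (+1)
2342: Saturday (+1)
2343: Sunday (+1)
2344: Tuesday (+2)
2345: Wednesday (+1)
24 October falls on a Wednesday in 2345.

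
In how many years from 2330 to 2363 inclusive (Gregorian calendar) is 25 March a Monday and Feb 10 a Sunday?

4

Check each year's weekday for 25 March and Feb 10:
  2330: Tue/Mon  2331: Wed/Tue  2332: Fri/Wed  2333: Sat/Fri  2334: Sun/Sat  2335: Mon/Sun ✓  2336: Wed/Mon  2337: Thu/Wed  2338: Fri/Thu  2339: Sat/Fri  2340: Mon/Sat  2341: Tue/Mon  2342: Wed/Tue  2343: Thu/Wed  …(6 more)…  2350: Sat/Fri  2351: Sun/Sat  2352: Tue/Sun  2353: Wed/Tue  2354: Thu/Wed  2355: Fri/Thu  2356: Sun/Fri  2357: Mon/Sun ✓  2358: Tue/Mon  2359: Wed/Tue  2360: Fri/Wed  2361: Sat/Fri  2362: Sun/Sat  2363: Mon/Sun ✓
Both conditions hold in: 2335, 2346, 2357, 2363 — 4.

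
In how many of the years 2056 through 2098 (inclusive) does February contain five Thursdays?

1

February has 28 days (29 in leap years); it has five Thursdays when Thursday falls among the first (month-length − 28) days — i.e. when February 1 is Thursday in a leap year (never in a common year).
February 1 by year: 2056:Tue 2057:Thu 2058:Fri 2059:Sat 2060:Sun 2061:Tue 2062:Wed 2063:Thu 2064:Fri 2065:Sun 2066:Mon 2067:Tue 2068:Wed 2069:Fri 2070:Sat …(13 more)… 2084:Tue 2085:Thu 2086:Fri 2087:Sat 2088:Sun 2089:Tue 2090:Wed 2091:Thu 2092:Fri 2093:Sun 2094:Mon 2095:Tue 2096:Wed 2097:Fri 2098:Sat
Years with five Thursdays: 2080 → 1.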